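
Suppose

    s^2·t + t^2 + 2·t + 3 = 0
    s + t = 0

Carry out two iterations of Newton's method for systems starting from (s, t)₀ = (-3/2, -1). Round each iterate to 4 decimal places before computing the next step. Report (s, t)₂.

At (-3/2, -1): F = (-0.2500, -2.5000).
Jacobian J = [[2·s·t, s^2 + 2·t + 2], [1, 1]].
At the point, J = [[3.0000, 2.2500], [1.0000, 1.0000]] (det J = 0.7500).
Solving J·Δ = −F gives Δ = (-7.1667, 9.6667).
Then the next iterate is (s, t)₁ = (-8.6667, 8.6667).
Round to (-8.6667, 8.6667) and repeat: F = (746.415563, 0.0000), J = [[-150.223378, 94.445089], [1.0000, 1.0000]].
Δ = (3.0507, -3.0507), so (s, t)₂ = (-5.6160, 5.6160).

(-5.6160, 5.6160)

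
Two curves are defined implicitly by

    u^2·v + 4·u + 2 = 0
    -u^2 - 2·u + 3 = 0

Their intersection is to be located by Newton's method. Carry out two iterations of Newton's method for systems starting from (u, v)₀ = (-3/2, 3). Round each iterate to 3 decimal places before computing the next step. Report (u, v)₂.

(-3.596, -3.683)

At (-3/2, 3): F = (2.750, 3.750).
Jacobian J = [[2·u·v + 4, u^2], [-2·u - 2, 0]].
At the point, J = [[-5.000, 2.250], [1.000, 0.000]] (det J = -2.250).
Solving J·Δ = −F gives Δ = (-3.750, -9.556).
Then the next iterate is (u, v)₁ = (-5.250, -6.556).
Round to (-5.250, -6.556) and repeat: F = (-199.69975, -14.06250), J = [[72.838, 27.56250], [8.500, 0.000]].
Δ = (1.654, 2.873), so (u, v)₂ = (-3.596, -3.683).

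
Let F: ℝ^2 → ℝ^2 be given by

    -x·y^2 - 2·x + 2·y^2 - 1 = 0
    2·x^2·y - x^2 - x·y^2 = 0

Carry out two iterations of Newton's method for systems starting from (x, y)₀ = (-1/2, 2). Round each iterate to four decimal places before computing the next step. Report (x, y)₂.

At (-1/2, 2): F = (10.0000, 2.7500).
Jacobian J = [[-y^2 - 2, -2·x·y + 4·y], [4·x·y - 2·x - y^2, 2·x^2 - 2·x·y]].
At the point, J = [[-6.0000, 10.0000], [-7.0000, 2.5000]] (det J = 55.0000).
Solving J·Δ = −F gives Δ = (0.0455, -0.9727).
Then the next iterate is (x, y)₁ = (-0.4545, 1.0273).
Round to (-0.4545, 1.0273) and repeat: F = (2.499345, 0.697503), J = [[-3.055345, 5.043016], [-2.013977, 1.346956]].
Δ = (0.0250, -0.4805), so (x, y)₂ = (-0.4295, 0.5468).

(-0.4295, 0.5468)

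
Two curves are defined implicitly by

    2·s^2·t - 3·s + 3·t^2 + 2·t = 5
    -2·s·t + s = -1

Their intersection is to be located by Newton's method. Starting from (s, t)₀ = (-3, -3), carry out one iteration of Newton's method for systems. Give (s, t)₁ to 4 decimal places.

(-2.2717, -0.5163)

At (-3, -3): F = (-29.0000, -20.0000).
Jacobian J = [[4·s·t - 3, 2·s^2 + 6·t + 2], [-2·t + 1, -2·s]].
At the point, J = [[33.0000, 2.0000], [7.0000, 6.0000]] (det J = 184.0000).
Solving J·Δ = −F gives Δ = (0.7283, 2.4837).
Then the next iterate is (s, t)₁ = (-2.2717, -0.5163).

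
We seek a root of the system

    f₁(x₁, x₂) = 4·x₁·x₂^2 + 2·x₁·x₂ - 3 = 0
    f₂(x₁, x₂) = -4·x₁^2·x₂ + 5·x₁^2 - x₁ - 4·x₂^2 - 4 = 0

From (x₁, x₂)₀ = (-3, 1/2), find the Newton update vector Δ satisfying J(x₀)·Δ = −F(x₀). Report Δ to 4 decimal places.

At (-3, 1/2): F = (-9.0000, 25.0000).
Jacobian J = [[4·x₂^2 + 2·x₂, 8·x₁·x₂ + 2·x₁], [-8·x₁·x₂ + 10·x₁ - 1, -4·x₁^2 - 8·x₂]].
At the point, J = [[2.0000, -18.0000], [-19.0000, -40.0000]] (det J = -422.0000).
Solving J·Δ = −F gives Δ = (1.9194, -0.2867).

(1.9194, -0.2867)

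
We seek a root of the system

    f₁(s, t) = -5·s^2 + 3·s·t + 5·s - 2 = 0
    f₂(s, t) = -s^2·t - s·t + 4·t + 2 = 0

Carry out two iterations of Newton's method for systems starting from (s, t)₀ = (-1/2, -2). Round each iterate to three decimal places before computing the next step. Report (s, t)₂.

At (-1/2, -2): F = (-2.750, -6.500).
Jacobian J = [[-10·s + 3·t + 5, 3·s], [-2·s·t - t, -s^2 - s + 4]].
At the point, J = [[4.000, -1.500], [0.000, 4.250]] (det J = 17.000).
Solving J·Δ = −F gives Δ = (1.261, 1.529).
Then the next iterate is (s, t)₁ = (0.761, -0.471).
Round to (0.761, -0.471) and repeat: F = (-2.16590, 0.74720), J = [[-4.023, 2.283], [1.18786, 2.65988]].
Δ = (-0.557, -0.032), so (s, t)₂ = (0.204, -0.503).

(0.204, -0.503)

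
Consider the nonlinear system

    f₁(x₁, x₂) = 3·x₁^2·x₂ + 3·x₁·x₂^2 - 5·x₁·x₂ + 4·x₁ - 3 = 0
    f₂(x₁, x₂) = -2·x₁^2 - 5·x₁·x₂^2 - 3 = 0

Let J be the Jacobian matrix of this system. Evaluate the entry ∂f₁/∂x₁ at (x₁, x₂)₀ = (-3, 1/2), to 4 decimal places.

-6.7500

∂f₁/∂x₁ = 6·x₁·x₂ + 3·x₂^2 - 5·x₂ + 4.
At (-3, 1/2) this is -6.7500.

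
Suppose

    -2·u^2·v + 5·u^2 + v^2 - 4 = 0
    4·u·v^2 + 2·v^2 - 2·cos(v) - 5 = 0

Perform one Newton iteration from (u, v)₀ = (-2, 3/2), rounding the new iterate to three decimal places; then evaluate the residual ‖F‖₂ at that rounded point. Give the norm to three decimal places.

7.593

At (-2, 3/2): F = (6.250, -18.64147).
Jacobian J = [[-4·u·v + 10·u, -2·u^2 + 2·v], [4·v^2, 8·u·v + 4·v + 2·sin(v)]].
At the point, J = [[-8.000, -5.000], [9.000, -16.00501]] (det J = 173.04008).
Solving J·Δ = −F gives Δ = (1.117, -0.537).
Then the next iterate is (u, v)₁ = (-0.883, 0.963).
Re-evaluating at (-0.883, 0.963): F = (-0.67587, -7.56285), so ‖F‖₂ = 7.593.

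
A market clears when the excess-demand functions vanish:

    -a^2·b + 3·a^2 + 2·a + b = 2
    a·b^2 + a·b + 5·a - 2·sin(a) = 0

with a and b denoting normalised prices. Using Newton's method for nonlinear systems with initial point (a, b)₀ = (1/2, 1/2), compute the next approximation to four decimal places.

At (1/2, 1/2): F = (0.1250, 1.916149).
Jacobian J = [[-2·a·b + 6·a + 2, -a^2 + 1], [b^2 + b - 2·cos(a) + 5, 2·a·b + a]].
At the point, J = [[4.5000, 0.7500], [3.994835, 1.0000]] (det J = 1.503874).
Solving J·Δ = −F gives Δ = (0.8725, -5.4016).
Then the next iterate is (a, b)₁ = (1.3725, -4.9016).

(1.3725, -4.9016)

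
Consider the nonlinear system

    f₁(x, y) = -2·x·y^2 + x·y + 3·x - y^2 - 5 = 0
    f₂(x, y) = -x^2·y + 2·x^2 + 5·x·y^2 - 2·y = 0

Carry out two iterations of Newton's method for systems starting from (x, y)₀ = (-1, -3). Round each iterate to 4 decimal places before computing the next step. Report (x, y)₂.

(-3.9487, -1.9362)

At (-1, -3): F = (4.0000, -34.0000).
Jacobian J = [[-2·y^2 + y + 3, -4·x·y + x - 2·y], [-2·x·y + 4·x + 5·y^2, -x^2 + 10·x·y - 2]].
At the point, J = [[-18.0000, -7.0000], [35.0000, 27.0000]] (det J = -241.0000).
Solving J·Δ = −F gives Δ = (-0.5394, 1.9585).
Then the next iterate is (x, y)₁ = (-1.5394, -1.0415).
Round to (-1.5394, -1.0415) and repeat: F = (-5.759994, 0.941495), J = [[-0.210945, -5.869540], [-3.940559, 11.663099]].
Δ = (-2.4093, -0.8947), so (x, y)₂ = (-3.9487, -1.9362).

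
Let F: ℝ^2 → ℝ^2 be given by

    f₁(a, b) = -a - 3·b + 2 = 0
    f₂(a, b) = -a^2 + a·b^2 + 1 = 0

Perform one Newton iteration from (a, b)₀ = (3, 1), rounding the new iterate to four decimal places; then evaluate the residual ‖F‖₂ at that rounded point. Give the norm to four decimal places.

0.2129

At (3, 1): F = (-4.0000, -5.0000).
Jacobian J = [[-1, -3], [-2·a + b^2, 2·a·b]].
At the point, J = [[-1.0000, -3.0000], [-5.0000, 6.0000]] (det J = -21.0000).
Solving J·Δ = −F gives Δ = (-1.8571, -0.7143).
Then the next iterate is (a, b)₁ = (1.1429, 0.2857).
Re-evaluating at (1.1429, 0.2857): F = (0.0000, -0.212932), so ‖F‖₂ = 0.2129.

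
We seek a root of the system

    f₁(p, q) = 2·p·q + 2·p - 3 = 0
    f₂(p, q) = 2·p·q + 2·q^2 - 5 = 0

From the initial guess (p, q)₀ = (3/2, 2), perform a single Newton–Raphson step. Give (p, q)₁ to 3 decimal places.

At (3/2, 2): F = (6.000, 9.000).
Jacobian J = [[2·q + 2, 2·p], [2·q, 2·p + 4·q]].
At the point, J = [[6.000, 3.000], [4.000, 11.000]] (det J = 54.000).
Solving J·Δ = −F gives Δ = (-0.722, -0.556).
Then the next iterate is (p, q)₁ = (0.778, 1.444).

(0.778, 1.444)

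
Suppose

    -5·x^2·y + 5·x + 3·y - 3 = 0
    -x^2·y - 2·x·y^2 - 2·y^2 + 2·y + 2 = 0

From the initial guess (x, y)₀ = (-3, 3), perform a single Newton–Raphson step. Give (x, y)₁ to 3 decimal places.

(-1.926, 2.000)

At (-3, 3): F = (-144.000, 17.000).
Jacobian J = [[-10·x·y + 5, -5·x^2 + 3], [-2·x·y - 2·y^2, -x^2 - 4·x·y - 4·y + 2]].
At the point, J = [[95.000, -42.000], [0.000, 17.000]] (det J = 1615.000).
Solving J·Δ = −F gives Δ = (1.074, -1.000).
Then the next iterate is (x, y)₁ = (-1.926, 2.000).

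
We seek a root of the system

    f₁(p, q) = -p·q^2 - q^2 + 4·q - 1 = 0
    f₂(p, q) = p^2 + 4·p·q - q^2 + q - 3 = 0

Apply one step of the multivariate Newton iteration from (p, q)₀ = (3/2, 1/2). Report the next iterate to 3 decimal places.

(1.333, 0.222)

At (3/2, 1/2): F = (0.375, 2.500).
Jacobian J = [[-q^2, -2·p·q - 2·q + 4], [2·p + 4·q, 4·p - 2·q + 1]].
At the point, J = [[-0.250, 1.500], [5.000, 6.000]] (det J = -9.000).
Solving J·Δ = −F gives Δ = (-0.167, -0.278).
Then the next iterate is (p, q)₁ = (1.333, 0.222).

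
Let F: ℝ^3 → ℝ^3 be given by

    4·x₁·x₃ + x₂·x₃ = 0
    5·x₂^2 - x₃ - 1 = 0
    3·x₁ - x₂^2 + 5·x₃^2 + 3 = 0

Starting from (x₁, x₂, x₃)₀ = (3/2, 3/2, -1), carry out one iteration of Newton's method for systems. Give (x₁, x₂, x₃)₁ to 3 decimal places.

At (3/2, 3/2, -1): F = (-7.500, 11.250, 10.250).
Jacobian J = [[4·x₃, x₃, 4·x₁ + x₂], [0, 10·x₂, -1], [3, -2·x₂, 10·x₃]].
At the point, J = [[-4.000, -1.000, 7.500], [0.000, 15.000, -1.000], [3.000, -3.000, -10.000]] (det J = 277.500).
Solving J·Δ = −F gives Δ = (1.301, -0.643, 1.608).
Then the next iterate is (x₁, x₂, x₃)₁ = (2.801, 0.857, 0.608).

(2.801, 0.857, 0.608)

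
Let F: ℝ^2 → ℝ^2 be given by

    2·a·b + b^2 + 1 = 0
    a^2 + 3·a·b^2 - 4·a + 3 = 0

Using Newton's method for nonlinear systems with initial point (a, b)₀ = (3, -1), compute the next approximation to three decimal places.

(0.750, -1.125)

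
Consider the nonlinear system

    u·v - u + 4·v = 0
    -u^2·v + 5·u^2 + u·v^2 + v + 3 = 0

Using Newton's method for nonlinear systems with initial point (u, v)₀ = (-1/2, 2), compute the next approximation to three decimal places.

(-5.237, 1.211)

At (-1/2, 2): F = (7.500, 3.750).
Jacobian J = [[v - 1, u + 4], [-2·u·v + 10·u + v^2, -u^2 + 2·u·v + 1]].
At the point, J = [[1.000, 3.500], [1.000, -1.250]] (det J = -4.750).
Solving J·Δ = −F gives Δ = (-4.737, -0.789).
Then the next iterate is (u, v)₁ = (-5.237, 1.211).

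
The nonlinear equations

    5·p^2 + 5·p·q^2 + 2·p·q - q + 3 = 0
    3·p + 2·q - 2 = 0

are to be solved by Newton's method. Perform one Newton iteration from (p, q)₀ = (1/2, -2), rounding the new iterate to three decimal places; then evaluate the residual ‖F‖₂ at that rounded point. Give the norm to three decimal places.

5.646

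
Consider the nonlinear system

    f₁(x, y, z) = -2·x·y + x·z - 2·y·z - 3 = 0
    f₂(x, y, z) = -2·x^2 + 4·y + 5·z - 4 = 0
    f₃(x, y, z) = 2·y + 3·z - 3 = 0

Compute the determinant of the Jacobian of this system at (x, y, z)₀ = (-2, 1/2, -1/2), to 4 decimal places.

J = [[-2·y + z, -2·x - 2·z, x - 2·y], [-4·x, 4, 5], [0, 2, 3]].
At the point, J = [[-1.5000, 5.0000, -3.0000], [8.0000, 4.0000, 5.0000], [0.0000, 2.0000, 3.0000]].
det J = -171.0000.

-171.0000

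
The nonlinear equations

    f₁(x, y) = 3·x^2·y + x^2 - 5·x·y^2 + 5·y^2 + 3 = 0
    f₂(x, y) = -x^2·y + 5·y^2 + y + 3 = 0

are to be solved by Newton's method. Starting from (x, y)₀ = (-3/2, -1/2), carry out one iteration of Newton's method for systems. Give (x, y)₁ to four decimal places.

At (-3/2, -1/2): F = (5.0000, 4.8750).
Jacobian J = [[6·x·y + 2·x - 5·y^2, 3·x^2 - 10·x·y + 10·y], [-2·x·y, -x^2 + 10·y + 1]].
At the point, J = [[0.2500, -5.7500], [-1.5000, -6.2500]] (det J = -10.1875).
Solving J·Δ = −F gives Δ = (-0.3160, 0.8558).
Then the next iterate is (x, y)₁ = (-1.8160, 0.3558).

(-1.8160, 0.3558)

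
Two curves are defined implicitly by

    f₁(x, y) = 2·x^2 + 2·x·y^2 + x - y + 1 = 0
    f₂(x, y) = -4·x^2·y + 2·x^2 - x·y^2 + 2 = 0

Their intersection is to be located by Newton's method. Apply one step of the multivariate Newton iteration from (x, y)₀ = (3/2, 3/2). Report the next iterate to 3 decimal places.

(-0.497, 2.839)

At (3/2, 3/2): F = (12.250, -10.375).
Jacobian J = [[4·x + 2·y^2 + 1, 4·x·y - 1], [-8·x·y + 4·x - y^2, -4·x^2 - 2·x·y]].
At the point, J = [[11.500, 8.000], [-14.250, -13.500]] (det J = -41.250).
Solving J·Δ = −F gives Δ = (-1.997, 1.339).
Then the next iterate is (x, y)₁ = (-0.497, 2.839).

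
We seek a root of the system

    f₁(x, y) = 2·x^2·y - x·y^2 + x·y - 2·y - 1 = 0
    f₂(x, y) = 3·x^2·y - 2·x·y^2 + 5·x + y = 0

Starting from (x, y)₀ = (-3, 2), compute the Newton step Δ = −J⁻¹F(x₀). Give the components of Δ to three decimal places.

At (-3, 2): F = (37.000, 65.000).
Jacobian J = [[4·x·y - y^2 + y, 2·x^2 - 2·x·y + x - 2], [6·x·y - 2·y^2 + 5, 3·x^2 - 4·x·y + 1]].
At the point, J = [[-26.000, 25.000], [-39.000, 52.000]] (det J = -377.000).
Solving J·Δ = −F gives Δ = (0.793, -0.655).

(0.793, -0.655)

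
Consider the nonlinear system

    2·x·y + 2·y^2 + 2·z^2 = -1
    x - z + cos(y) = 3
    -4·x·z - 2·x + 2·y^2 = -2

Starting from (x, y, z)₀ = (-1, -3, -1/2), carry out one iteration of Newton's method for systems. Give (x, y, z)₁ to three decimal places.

(1.457, -1.962, -2.386)

At (-1, -3, -1/2): F = (25.500, -4.48999, 20.000).
Jacobian J = [[2·y, 2·x + 4·y, 4·z], [1, -sin(y), -1], [-4·z - 2, 4·y, -4·x]].
At the point, J = [[-6.000, -14.000, -2.000], [1.000, 0.14112, -1.000], [0.000, -12.000, 4.000]] (det J = 148.61312).
Solving J·Δ = −F gives Δ = (2.457, 1.038, -1.886).
Then the next iterate is (x, y, z)₁ = (1.457, -1.962, -2.386).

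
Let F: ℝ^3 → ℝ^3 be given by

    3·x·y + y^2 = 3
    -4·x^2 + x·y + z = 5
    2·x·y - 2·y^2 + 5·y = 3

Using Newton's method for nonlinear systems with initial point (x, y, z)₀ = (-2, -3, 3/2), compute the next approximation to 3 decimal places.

At (-2, -3, 3/2): F = (24.000, -13.500, -24.000).
Jacobian J = [[3·y, 3·x + 2·y, 0], [-8·x + y, x, 1], [2·y, 2·x - 4·y + 5, 0]].
At the point, J = [[-9.000, -12.000, 0.000], [13.000, -2.000, 1.000], [-6.000, 13.000, 0.000]] (det J = 189.000).
Solving J·Δ = −F gives Δ = (0.127, 1.905, 15.659).
Then the next iterate is (x, y, z)₁ = (-1.873, -1.095, 17.159).

(-1.873, -1.095, 17.159)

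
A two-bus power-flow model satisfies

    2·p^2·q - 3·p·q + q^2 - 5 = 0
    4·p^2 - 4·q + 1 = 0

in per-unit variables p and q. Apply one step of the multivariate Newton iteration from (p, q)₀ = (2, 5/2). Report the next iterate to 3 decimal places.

At (2, 5/2): F = (6.250, 7.000).
Jacobian J = [[4·p·q - 3·q, 2·p^2 - 3·p + 2·q], [8·p, -4]].
At the point, J = [[12.500, 7.000], [16.000, -4.000]] (det J = -162.000).
Solving J·Δ = −F gives Δ = (-0.457, -0.077).
Then the next iterate is (p, q)₁ = (1.543, 2.423).

(1.543, 2.423)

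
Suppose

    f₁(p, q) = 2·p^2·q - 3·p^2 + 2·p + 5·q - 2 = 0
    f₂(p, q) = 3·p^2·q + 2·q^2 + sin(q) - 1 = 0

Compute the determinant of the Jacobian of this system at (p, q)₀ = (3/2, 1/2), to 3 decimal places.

J = [[4·p·q - 6·p + 2, 2·p^2 + 5], [6·p·q, 3·p^2 + 4·q + cos(q)]].
At the point, J = [[-4.000, 9.500], [4.500, 9.62758]].
det J = -81.260.

-81.260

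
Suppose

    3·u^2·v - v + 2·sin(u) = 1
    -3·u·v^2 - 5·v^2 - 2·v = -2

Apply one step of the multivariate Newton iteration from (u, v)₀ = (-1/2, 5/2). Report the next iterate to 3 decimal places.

At (-1/2, 5/2): F = (-2.58385, -24.875).
Jacobian J = [[6·u·v + 2·cos(u), 3·u^2 - 1], [-3·v^2, -6·u·v - 10·v - 2]].
At the point, J = [[-5.74483, -0.250], [-18.750, -19.500]] (det J = 107.33678).
Solving J·Δ = −F gives Δ = (-0.411, -0.880).
Then the next iterate is (u, v)₁ = (-0.911, 1.620).

(-0.911, 1.620)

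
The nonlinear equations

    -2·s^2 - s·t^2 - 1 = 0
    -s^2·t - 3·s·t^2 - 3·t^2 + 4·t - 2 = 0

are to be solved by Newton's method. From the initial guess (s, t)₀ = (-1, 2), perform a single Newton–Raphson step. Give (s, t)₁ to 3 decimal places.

(-0.594, 1.750)

At (-1, 2): F = (1.000, 4.000).
Jacobian J = [[-4·s - t^2, -2·s·t], [-2·s·t - 3·t^2, -s^2 - 6·s·t - 6·t + 4]].
At the point, J = [[0.000, 4.000], [-8.000, 3.000]] (det J = 32.000).
Solving J·Δ = −F gives Δ = (0.406, -0.250).
Then the next iterate is (s, t)₁ = (-0.594, 1.750).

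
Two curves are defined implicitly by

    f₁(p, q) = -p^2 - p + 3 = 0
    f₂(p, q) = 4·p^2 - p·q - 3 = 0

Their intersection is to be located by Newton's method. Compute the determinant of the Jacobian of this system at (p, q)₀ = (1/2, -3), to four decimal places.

1.0000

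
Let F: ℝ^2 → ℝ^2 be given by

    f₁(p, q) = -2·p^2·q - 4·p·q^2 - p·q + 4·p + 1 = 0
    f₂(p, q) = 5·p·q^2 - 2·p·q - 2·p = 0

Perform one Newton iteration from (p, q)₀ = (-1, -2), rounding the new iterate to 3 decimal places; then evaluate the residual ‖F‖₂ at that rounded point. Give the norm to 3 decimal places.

14.318

At (-1, -2): F = (15.000, -22.000).
Jacobian J = [[-4·p·q - 4·q^2 - q + 4, -2·p^2 - 8·p·q - p], [5·q^2 - 2·q - 2, 10·p·q - 2·p]].
At the point, J = [[-18.000, -17.000], [22.000, 22.000]] (det J = -22.000).
Solving J·Δ = −F gives Δ = (-2.000, 3.000).
Then the next iterate is (p, q)₁ = (-3.000, 1.000).
Re-evaluating at (-3.000, 1.000): F = (-14.000, -3.000), so ‖F‖₂ = 14.318.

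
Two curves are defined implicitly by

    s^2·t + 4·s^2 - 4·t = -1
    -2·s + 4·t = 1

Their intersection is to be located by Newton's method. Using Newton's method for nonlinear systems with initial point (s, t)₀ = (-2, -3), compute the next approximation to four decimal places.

(2.2500, 1.3750)

At (-2, -3): F = (17.0000, -9.0000).
Jacobian J = [[2·s·t + 8·s, s^2 - 4], [-2, 4]].
At the point, J = [[-4.0000, 0.0000], [-2.0000, 4.0000]] (det J = -16.0000).
Solving J·Δ = −F gives Δ = (4.2500, 4.3750).
Then the next iterate is (s, t)₁ = (2.2500, 1.3750).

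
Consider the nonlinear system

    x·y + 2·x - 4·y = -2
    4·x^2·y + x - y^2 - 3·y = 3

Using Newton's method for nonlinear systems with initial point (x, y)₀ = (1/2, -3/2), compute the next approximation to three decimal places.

At (1/2, -3/2): F = (8.250, -1.750).
Jacobian J = [[y + 2, x - 4], [8·x·y + 1, 4·x^2 - 2·y - 3]].
At the point, J = [[0.500, -3.500], [-5.000, 1.000]] (det J = -17.000).
Solving J·Δ = −F gives Δ = (0.125, 2.375).
Then the next iterate is (x, y)₁ = (0.625, 0.875).

(0.625, 0.875)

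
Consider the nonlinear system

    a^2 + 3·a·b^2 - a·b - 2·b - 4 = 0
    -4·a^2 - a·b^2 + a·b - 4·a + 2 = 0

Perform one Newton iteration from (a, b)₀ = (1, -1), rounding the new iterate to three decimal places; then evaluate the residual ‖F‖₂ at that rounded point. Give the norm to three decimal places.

At (1, -1): F = (3.000, -8.000).
Jacobian J = [[2·a + 3·b^2 - b, 6·a·b - a - 2], [-8·a - b^2 + b - 4, -2·a·b + a]].
At the point, J = [[6.000, -9.000], [-14.000, 3.000]] (det J = -108.000).
Solving J·Δ = −F gives Δ = (-0.583, -0.056).
Then the next iterate is (a, b)₁ = (0.417, -1.056).
Re-evaluating at (0.417, -1.056): F = (0.12128, -1.26892), so ‖F‖₂ = 1.275.

1.275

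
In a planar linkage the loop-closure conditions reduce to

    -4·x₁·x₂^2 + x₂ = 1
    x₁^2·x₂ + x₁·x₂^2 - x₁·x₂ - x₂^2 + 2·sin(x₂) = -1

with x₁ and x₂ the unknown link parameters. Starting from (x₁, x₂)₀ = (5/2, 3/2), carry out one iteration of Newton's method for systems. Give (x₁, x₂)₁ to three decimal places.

(1.503, 1.051)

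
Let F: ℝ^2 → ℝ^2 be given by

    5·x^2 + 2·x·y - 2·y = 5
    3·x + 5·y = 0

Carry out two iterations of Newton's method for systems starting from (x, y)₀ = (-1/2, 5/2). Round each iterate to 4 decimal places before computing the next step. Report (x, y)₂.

At (-1/2, 5/2): F = (-11.2500, 11.0000).
Jacobian J = [[10·x + 2·y, 2·x - 2], [3, 5]].
At the point, J = [[0.0000, -3.0000], [3.0000, 5.0000]] (det J = 9.0000).
Solving J·Δ = −F gives Δ = (2.5833, -3.7500).
Then the next iterate is (x, y)₁ = (2.0833, -1.2500).
Round to (2.0833, -1.2500) and repeat: F = (13.992444, -0.0001), J = [[18.3330, 2.1666], [3.0000, 5.0000]].
Δ = (-0.8215, 0.4929), so (x, y)₂ = (1.2618, -0.7571).

(1.2618, -0.7571)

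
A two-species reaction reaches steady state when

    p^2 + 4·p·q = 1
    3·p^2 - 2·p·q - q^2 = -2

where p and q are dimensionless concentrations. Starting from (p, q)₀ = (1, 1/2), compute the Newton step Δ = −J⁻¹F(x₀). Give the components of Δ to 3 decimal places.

(-0.656, 0.156)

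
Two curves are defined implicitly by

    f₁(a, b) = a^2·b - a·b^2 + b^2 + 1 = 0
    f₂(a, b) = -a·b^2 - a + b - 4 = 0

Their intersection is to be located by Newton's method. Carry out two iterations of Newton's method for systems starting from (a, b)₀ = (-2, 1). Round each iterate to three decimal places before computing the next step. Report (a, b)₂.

At (-2, 1): F = (8.000, 1.000).
Jacobian J = [[2·a·b - b^2, a^2 - 2·a·b + 2·b], [-b^2 - 1, -2·a·b + 1]].
At the point, J = [[-5.000, 10.000], [-2.000, 5.000]] (det J = -5.000).
Solving J·Δ = −F gives Δ = (6.000, 2.200).
Then the next iterate is (a, b)₁ = (4.000, 3.200).
Round to (4.000, 3.200) and repeat: F = (21.480, -45.760), J = [[15.360, -3.200], [-11.240, -24.600]].
Δ = (-1.631, -1.115), so (a, b)₂ = (2.369, 2.085).

(2.369, 2.085)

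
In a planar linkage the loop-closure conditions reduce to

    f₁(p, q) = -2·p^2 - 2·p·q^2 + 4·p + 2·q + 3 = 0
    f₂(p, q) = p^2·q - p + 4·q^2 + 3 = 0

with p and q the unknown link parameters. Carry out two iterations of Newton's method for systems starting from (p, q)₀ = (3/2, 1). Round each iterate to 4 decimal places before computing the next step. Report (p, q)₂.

At (3/2, 1): F = (3.5000, 7.7500).
Jacobian J = [[-4·p - 2·q^2 + 4, -4·p·q + 2], [2·p·q - 1, p^2 + 8·q]].
At the point, J = [[-4.0000, -4.0000], [2.0000, 10.2500]] (det J = -33.0000).
Solving J·Δ = −F gives Δ = (2.0265, -1.1515).
Then the next iterate is (p, q)₁ = (3.5265, -0.1515).
Round to (3.5265, -0.1515) and repeat: F = (-8.231287, -2.318776), J = [[-10.151905, 4.137059], [-2.068529, 11.224202]].
Δ = (-0.7856, 0.0618), so (p, q)₂ = (2.7409, -0.0897).

(2.7409, -0.0897)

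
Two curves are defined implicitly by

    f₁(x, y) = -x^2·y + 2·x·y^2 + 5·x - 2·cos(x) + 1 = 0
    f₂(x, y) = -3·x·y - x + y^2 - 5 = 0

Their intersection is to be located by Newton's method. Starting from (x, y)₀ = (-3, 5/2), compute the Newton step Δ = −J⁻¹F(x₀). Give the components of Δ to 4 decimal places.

(-0.2925, -2.0883)

At (-3, 5/2): F = (-72.020015, 26.7500).
Jacobian J = [[-2·x·y + 2·y^2 + 2·sin(x) + 5, -x^2 + 4·x·y], [-3·y - 1, -3·x + 2·y]].
At the point, J = [[32.217760, -39.0000], [-8.5000, 14.0000]] (det J = 119.548640).
Solving J·Δ = −F gives Δ = (-0.2925, -2.0883).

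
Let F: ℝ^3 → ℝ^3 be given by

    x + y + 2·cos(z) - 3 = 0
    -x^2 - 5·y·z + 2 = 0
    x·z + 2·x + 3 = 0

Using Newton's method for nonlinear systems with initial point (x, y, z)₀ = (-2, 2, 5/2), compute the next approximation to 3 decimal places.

(-2.243, 2.600, -1.047)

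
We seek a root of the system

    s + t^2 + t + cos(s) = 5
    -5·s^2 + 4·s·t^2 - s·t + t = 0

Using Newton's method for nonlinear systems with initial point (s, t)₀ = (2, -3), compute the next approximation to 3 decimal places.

At (2, -3): F = (2.58385, 55.000).
Jacobian J = [[-sin(s) + 1, 2·t + 1], [-10·s + 4·t^2 - t, 8·s·t - s + 1]].
At the point, J = [[0.09070, -5.000], [19.000, -49.000]] (det J = 90.55557).
Solving J·Δ = −F gives Δ = (-1.639, 0.487).
Then the next iterate is (s, t)₁ = (0.361, -2.513).

(0.361, -2.513)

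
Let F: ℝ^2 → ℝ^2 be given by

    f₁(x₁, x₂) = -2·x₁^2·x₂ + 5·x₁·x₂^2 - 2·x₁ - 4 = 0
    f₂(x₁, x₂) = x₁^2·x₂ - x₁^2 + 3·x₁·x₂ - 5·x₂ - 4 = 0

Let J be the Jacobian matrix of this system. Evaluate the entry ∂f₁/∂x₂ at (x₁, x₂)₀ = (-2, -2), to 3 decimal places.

32.000

∂f₁/∂x₂ = -2·x₁^2 + 10·x₁·x₂.
At (-2, -2) this is 32.000.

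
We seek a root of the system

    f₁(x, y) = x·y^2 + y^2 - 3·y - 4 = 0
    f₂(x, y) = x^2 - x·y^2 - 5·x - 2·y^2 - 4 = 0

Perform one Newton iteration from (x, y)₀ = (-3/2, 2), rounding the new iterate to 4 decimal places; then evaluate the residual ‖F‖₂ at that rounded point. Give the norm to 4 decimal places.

4.4465

At (-3/2, 2): F = (-12.0000, 3.7500).
Jacobian J = [[y^2, 2·x·y + 2·y - 3], [2·x - y^2 - 5, -2·x·y - 4·y]].
At the point, J = [[4.0000, -5.0000], [-12.0000, -2.0000]] (det J = -68.0000).
Solving J·Δ = −F gives Δ = (0.6287, -1.8971).
Then the next iterate is (x, y)₁ = (-0.8713, 0.1029).
Re-evaluating at (-0.8713, 0.1029): F = (-4.307337, 1.103713), so ‖F‖₂ = 4.4465.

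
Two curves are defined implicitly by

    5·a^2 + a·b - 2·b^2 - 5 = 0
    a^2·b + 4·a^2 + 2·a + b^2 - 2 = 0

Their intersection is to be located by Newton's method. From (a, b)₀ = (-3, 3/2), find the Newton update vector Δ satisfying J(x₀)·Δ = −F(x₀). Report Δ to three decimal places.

At (-3, 3/2): F = (31.000, 43.750).
Jacobian J = [[10·a + b, a - 4·b], [2·a·b + 8·a + 2, a^2 + 2·b]].
At the point, J = [[-28.500, -9.000], [-31.000, 12.000]] (det J = -621.000).
Solving J·Δ = −F gives Δ = (1.233, -0.460).

(1.233, -0.460)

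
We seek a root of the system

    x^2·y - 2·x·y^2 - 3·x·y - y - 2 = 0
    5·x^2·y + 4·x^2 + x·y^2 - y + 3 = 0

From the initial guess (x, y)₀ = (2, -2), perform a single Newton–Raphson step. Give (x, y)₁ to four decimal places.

(1.9267, -1.1333)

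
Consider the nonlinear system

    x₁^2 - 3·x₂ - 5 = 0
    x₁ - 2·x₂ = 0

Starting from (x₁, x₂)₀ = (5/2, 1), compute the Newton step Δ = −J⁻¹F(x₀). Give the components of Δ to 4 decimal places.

At (5/2, 1): F = (-1.7500, 0.5000).
Jacobian J = [[2·x₁, -3], [1, -2]].
At the point, J = [[5.0000, -3.0000], [1.0000, -2.0000]] (det J = -7.0000).
Solving J·Δ = −F gives Δ = (0.7143, 0.6071).

(0.7143, 0.6071)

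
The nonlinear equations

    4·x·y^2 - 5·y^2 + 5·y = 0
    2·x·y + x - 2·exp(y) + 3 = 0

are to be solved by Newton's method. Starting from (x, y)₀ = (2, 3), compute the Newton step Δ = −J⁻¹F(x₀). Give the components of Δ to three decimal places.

(-0.674, -0.771)

At (2, 3): F = (42.000, -23.17107).
Jacobian J = [[4·y^2, 8·x·y - 10·y + 5], [2·y + 1, 2·x - 2·exp(y)]].
At the point, J = [[36.000, 23.000], [7.000, -36.17107]] (det J = -1463.15866).
Solving J·Δ = −F gives Δ = (-0.674, -0.771).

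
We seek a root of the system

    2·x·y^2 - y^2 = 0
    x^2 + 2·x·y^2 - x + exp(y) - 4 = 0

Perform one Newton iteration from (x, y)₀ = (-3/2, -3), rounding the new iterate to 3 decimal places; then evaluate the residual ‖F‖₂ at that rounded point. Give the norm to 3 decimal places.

12.959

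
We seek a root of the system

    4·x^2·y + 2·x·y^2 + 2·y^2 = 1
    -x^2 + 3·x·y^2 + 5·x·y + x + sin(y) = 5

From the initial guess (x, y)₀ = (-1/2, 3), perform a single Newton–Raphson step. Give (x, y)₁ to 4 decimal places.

(-0.3724, 1.3192)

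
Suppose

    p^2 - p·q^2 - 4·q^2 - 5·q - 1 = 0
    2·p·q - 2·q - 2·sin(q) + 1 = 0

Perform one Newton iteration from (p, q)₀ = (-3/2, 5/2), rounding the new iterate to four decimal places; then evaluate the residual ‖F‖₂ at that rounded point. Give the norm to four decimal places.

At (-3/2, 5/2): F = (-26.8750, -12.696944).
Jacobian J = [[2·p - q^2, -2·p·q - 8·q - 5], [2·q, 2·p - 2·cos(q) - 2]].
At the point, J = [[-9.2500, -17.5000], [5.0000, -3.397713]] (det J = 118.928843).
Solving J·Δ = −F gives Δ = (1.1005, -2.1174).
Then the next iterate is (p, q)₁ = (-0.3995, 0.3826).
Re-evaluating at (-0.3995, 0.3826): F = (-3.280451, -0.817565), so ‖F‖₂ = 3.3808.

3.3808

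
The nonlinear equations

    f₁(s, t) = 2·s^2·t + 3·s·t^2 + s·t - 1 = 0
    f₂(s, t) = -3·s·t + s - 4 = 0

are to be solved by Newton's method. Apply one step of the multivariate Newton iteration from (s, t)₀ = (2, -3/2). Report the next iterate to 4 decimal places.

(1.1598, -1.1036)

At (2, -3/2): F = (-2.5000, 7.0000).
Jacobian J = [[4·s·t + 3·t^2 + t, 2·s^2 + 6·s·t + s], [-3·t + 1, -3·s]].
At the point, J = [[-6.7500, -8.0000], [5.5000, -6.0000]] (det J = 84.5000).
Solving J·Δ = −F gives Δ = (-0.8402, 0.3964).
Then the next iterate is (s, t)₁ = (1.1598, -1.1036).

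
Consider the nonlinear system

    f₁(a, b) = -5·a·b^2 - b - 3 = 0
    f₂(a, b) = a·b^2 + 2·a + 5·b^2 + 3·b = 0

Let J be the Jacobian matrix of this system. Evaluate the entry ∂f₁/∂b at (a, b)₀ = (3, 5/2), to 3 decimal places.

∂f₁/∂b = -10·a·b - 1.
At (3, 5/2) this is -76.000.

-76.000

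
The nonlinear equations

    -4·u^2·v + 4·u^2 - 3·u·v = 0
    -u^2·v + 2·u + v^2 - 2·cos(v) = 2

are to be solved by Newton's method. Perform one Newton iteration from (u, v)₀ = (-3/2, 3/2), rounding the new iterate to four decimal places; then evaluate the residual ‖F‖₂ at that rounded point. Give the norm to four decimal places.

2.3283

At (-3/2, 3/2): F = (2.2500, -6.266474).
Jacobian J = [[-8·u·v + 8·u - 3·v, -4·u^2 - 3·u], [-2·u·v + 2, -u^2 + 2·v + 2·sin(v)]].
At the point, J = [[1.5000, -4.5000], [6.5000, 2.744990]] (det J = 33.367485).
Solving J·Δ = −F gives Δ = (0.6600, 0.7200).
Then the next iterate is (u, v)₁ = (-0.8400, 2.2200).
Re-evaluating at (-0.8400, 2.2200): F = (2.151072, 0.891073), so ‖F‖₂ = 2.3283.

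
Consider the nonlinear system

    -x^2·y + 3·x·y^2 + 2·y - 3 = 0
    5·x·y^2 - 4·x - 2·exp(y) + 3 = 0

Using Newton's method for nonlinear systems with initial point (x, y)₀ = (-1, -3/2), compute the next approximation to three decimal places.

At (-1, -3/2): F = (-11.250, -4.69626).
Jacobian J = [[-2·x·y + 3·y^2, -x^2 + 6·x·y + 2], [5·y^2 - 4, 10·x·y - 2·exp(y)]].
At the point, J = [[3.750, 10.000], [7.250, 14.55374]] (det J = -17.92348).
Solving J·Δ = −F gives Δ = (-6.515, 3.568).
Then the next iterate is (x, y)₁ = (-7.515, 2.068).

(-7.515, 2.068)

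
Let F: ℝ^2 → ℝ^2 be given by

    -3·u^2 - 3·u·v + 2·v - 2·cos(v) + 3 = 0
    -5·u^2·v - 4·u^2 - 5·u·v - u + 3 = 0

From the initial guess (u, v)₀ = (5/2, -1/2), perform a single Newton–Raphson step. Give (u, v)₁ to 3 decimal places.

(1.361, -0.404)

At (5/2, -1/2): F = (-14.75517, -2.625).
Jacobian J = [[-6·u - 3·v, -3·u + 2·sin(v) + 2], [-10·u·v - 8·u - 5·v - 1, -5·u^2 - 5·u]].
At the point, J = [[-13.500, -6.45885], [-6.000, -43.750]] (det J = 551.87189).
Solving J·Δ = −F gives Δ = (-1.139, 0.096).
Then the next iterate is (u, v)₁ = (1.361, -0.404).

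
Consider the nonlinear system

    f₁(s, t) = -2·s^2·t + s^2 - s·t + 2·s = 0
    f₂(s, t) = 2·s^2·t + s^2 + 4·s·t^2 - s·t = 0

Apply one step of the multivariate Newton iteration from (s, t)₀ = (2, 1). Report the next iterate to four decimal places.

(0.3810, 1.2857)

At (2, 1): F = (-2.0000, 18.0000).
Jacobian J = [[-4·s·t + 2·s - t + 2, -2·s^2 - s], [4·s·t + 2·s + 4·t^2 - t, 2·s^2 + 8·s·t - s]].
At the point, J = [[-3.0000, -10.0000], [15.0000, 22.0000]] (det J = 84.0000).
Solving J·Δ = −F gives Δ = (-1.6190, 0.2857).
Then the next iterate is (s, t)₁ = (0.3810, 1.2857).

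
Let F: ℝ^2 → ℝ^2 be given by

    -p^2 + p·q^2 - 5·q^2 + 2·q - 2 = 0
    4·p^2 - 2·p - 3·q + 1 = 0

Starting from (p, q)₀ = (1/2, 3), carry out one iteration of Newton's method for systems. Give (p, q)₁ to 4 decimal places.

(3.9519, 2.6346)

At (1/2, 3): F = (-36.7500, -8.0000).
Jacobian J = [[-2·p + q^2, 2·p·q - 10·q + 2], [8·p - 2, -3]].
At the point, J = [[8.0000, -25.0000], [2.0000, -3.0000]] (det J = 26.0000).
Solving J·Δ = −F gives Δ = (3.4519, -0.3654).
Then the next iterate is (p, q)₁ = (3.9519, 2.6346).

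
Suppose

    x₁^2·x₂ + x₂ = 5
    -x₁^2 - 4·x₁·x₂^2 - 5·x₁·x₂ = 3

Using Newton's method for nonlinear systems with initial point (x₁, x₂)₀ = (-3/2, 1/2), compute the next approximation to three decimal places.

At (-3/2, 1/2): F = (-3.375, 0.000).
Jacobian J = [[2·x₁·x₂, x₁^2 + 1], [-2·x₁ - 4·x₂^2 - 5·x₂, -8·x₁·x₂ - 5·x₁]].
At the point, J = [[-1.500, 3.250], [-0.500, 13.500]] (det J = -18.625).
Solving J·Δ = −F gives Δ = (-2.446, -0.091).
Then the next iterate is (x₁, x₂)₁ = (-3.946, 0.409).

(-3.946, 0.409)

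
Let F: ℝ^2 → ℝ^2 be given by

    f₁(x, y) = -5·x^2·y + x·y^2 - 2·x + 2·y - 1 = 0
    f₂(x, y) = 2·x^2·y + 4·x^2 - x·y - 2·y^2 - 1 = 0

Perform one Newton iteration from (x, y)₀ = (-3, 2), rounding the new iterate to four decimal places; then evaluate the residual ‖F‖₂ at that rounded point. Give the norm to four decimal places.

29.8409

At (-3, 2): F = (-93.0000, 69.0000).
Jacobian J = [[-10·x·y + y^2 - 2, -5·x^2 + 2·x·y + 2], [4·x·y + 8·x - y, 2·x^2 - x - 4·y]].
At the point, J = [[62.0000, -55.0000], [-50.0000, 13.0000]] (det J = -1944.0000).
Solving J·Δ = −F gives Δ = (1.3302, -0.1914).
Then the next iterate is (x, y)₁ = (-1.6698, 1.8086).
Re-evaluating at (-1.6698, 1.8086): F = (-24.719155, 16.716453), so ‖F‖₂ = 29.8409.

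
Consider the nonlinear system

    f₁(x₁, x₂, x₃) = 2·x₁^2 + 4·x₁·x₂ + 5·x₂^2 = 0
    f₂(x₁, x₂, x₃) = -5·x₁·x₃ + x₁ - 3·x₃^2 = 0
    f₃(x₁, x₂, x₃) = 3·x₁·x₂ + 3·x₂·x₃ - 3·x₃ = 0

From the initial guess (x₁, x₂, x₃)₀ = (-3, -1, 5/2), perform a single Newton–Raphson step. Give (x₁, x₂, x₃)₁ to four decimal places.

(-1.6304, -0.4051, 0.6665)

At (-3, -1, 5/2): F = (35.0000, 15.7500, -6.0000).
Jacobian J = [[4·x₁ + 4·x₂, 4·x₁ + 10·x₂, 0], [-5·x₃ + 1, 0, -5·x₁ - 6·x₃], [3·x₂, 3·x₁ + 3·x₃, 3·x₂ - 3]].
At the point, J = [[-16.0000, -22.0000, 0.0000], [-11.5000, 0.0000, 0.0000], [-3.0000, -1.5000, -6.0000]] (det J = 1518.0000).
Solving J·Δ = −F gives Δ = (1.3696, 0.5949, -1.8335).
Then the next iterate is (x₁, x₂, x₃)₁ = (-1.6304, -0.4051, 0.6665).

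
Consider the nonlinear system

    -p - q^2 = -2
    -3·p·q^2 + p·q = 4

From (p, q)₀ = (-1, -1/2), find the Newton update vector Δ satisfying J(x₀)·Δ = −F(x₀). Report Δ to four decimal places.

(1.5714, -1.1786)

At (-1, -1/2): F = (2.7500, -2.7500).
Jacobian J = [[-1, -2·q], [-3·q^2 + q, -6·p·q + p]].
At the point, J = [[-1.0000, 1.0000], [-1.2500, -4.0000]] (det J = 5.2500).
Solving J·Δ = −F gives Δ = (1.5714, -1.1786).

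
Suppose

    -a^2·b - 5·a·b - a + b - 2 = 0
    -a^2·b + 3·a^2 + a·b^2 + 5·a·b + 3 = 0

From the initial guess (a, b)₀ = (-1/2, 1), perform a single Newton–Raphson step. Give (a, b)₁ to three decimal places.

(0.924, 2.652)

At (-1/2, 1): F = (1.750, 0.500).
Jacobian J = [[-2·a·b - 5·b - 1, -a^2 - 5·a + 1], [-2·a·b + 6·a + b^2 + 5·b, -a^2 + 2·a·b + 5·a]].
At the point, J = [[-5.000, 3.250], [4.000, -3.750]] (det J = 5.750).
Solving J·Δ = −F gives Δ = (1.424, 1.652).
Then the next iterate is (a, b)₁ = (0.924, 2.652).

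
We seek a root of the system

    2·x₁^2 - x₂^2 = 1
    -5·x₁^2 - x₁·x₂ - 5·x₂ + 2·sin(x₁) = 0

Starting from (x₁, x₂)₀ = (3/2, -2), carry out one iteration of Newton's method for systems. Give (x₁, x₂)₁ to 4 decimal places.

At (3/2, -2): F = (-0.5000, 3.744990).
Jacobian J = [[4·x₁, -2·x₂], [-10·x₁ - x₂ + 2·cos(x₁), -x₁ - 5]].
At the point, J = [[6.0000, 4.0000], [-12.858526, -6.5000]] (det J = 12.434102).
Solving J·Δ = −F gives Δ = (0.9434, -1.2901).
Then the next iterate is (x₁, x₂)₁ = (2.4434, -3.2901).

(2.4434, -3.2901)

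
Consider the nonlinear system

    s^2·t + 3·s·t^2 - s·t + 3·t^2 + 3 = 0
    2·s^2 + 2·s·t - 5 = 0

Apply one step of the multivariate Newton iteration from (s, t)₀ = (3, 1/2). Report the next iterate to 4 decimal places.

(1.9091, 0.1970)

At (3, 1/2): F = (9.0000, 16.0000).
Jacobian J = [[2·s·t + 3·t^2 - t, s^2 + 6·s·t - s + 6·t], [4·s + 2·t, 2·s]].
At the point, J = [[3.2500, 18.0000], [13.0000, 6.0000]] (det J = -214.5000).
Solving J·Δ = −F gives Δ = (-1.0909, -0.3030).
Then the next iterate is (s, t)₁ = (1.9091, 0.1970).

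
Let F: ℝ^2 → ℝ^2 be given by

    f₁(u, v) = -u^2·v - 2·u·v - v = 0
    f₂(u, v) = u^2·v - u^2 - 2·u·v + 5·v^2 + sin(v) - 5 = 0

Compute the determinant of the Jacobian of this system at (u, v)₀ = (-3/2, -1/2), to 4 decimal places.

0.8112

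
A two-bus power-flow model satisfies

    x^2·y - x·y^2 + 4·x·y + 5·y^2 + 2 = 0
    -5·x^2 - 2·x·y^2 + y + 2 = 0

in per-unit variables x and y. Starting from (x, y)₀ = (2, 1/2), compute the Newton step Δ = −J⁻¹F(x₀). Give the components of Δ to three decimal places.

At (2, 1/2): F = (8.750, -18.500).
Jacobian J = [[2·x·y - y^2 + 4·y, x^2 - 2·x·y + 4·x + 10·y], [-10·x - 2·y^2, -4·x·y + 1]].
At the point, J = [[3.750, 15.000], [-20.500, -3.000]] (det J = 296.250).
Solving J·Δ = −F gives Δ = (-0.848, -0.371).

(-0.848, -0.371)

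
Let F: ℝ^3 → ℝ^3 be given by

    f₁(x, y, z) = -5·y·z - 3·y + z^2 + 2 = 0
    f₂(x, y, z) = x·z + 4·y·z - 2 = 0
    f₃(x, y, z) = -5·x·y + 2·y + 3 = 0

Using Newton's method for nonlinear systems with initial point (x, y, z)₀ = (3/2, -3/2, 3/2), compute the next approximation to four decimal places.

At (3/2, -3/2, 3/2): F = (20.0000, -8.7500, 11.2500).
Jacobian J = [[0, -5·z - 3, -5·y + 2·z], [z, 4·z, x + 4·y], [-5·y, -5·x + 2, 0]].
At the point, J = [[0.0000, -10.5000, 10.5000], [1.5000, 6.0000, -4.5000], [7.5000, -5.5000, 0.0000]] (det J = -204.7500).
Solving J·Δ = −F gives Δ = (-0.8150, 0.9341, -0.9707).
Then the next iterate is (x, y, z)₁ = (0.6850, -0.5659, 0.5293).

(0.6850, -0.5659, 0.5293)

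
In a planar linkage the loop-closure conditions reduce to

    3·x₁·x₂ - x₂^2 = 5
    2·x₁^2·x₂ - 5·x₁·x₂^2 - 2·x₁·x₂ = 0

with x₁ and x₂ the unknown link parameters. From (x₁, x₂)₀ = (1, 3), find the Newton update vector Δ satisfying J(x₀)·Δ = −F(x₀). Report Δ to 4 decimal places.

(0.0388, -1.5504)

At (1, 3): F = (-5.0000, -45.0000).
Jacobian J = [[3·x₂, 3·x₁ - 2·x₂], [4·x₁·x₂ - 5·x₂^2 - 2·x₂, 2·x₁^2 - 10·x₁·x₂ - 2·x₁]].
At the point, J = [[9.0000, -3.0000], [-39.0000, -30.0000]] (det J = -387.0000).
Solving J·Δ = −F gives Δ = (0.0388, -1.5504).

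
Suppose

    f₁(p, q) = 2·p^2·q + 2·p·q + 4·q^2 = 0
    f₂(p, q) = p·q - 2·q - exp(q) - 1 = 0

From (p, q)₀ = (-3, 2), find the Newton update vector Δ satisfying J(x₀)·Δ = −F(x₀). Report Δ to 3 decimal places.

(-0.101, -1.501)

At (-3, 2): F = (40.000, -18.38906).
Jacobian J = [[4·p·q + 2·q, 2·p^2 + 2·p + 8·q], [q, p - exp(q) - 2]].
At the point, J = [[-20.000, 28.000], [2.000, -12.38906]] (det J = 191.78112).
Solving J·Δ = −F gives Δ = (-0.101, -1.501).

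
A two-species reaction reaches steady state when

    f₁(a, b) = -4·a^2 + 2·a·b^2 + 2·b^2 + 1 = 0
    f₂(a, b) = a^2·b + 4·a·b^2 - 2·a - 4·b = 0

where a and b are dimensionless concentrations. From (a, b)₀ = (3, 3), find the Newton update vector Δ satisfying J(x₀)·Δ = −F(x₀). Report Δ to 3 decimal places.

(-0.935, -0.888)

At (3, 3): F = (37.000, 117.000).
Jacobian J = [[-8·a + 2·b^2, 4·a·b + 4·b], [2·a·b + 4·b^2 - 2, a^2 + 8·a·b - 4]].
At the point, J = [[-6.000, 48.000], [52.000, 77.000]] (det J = -2958.000).
Solving J·Δ = −F gives Δ = (-0.935, -0.888).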